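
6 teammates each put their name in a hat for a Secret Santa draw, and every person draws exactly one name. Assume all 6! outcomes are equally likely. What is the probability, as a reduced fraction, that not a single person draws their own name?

53/144

Favorable outcomes: !6 = 265.
Total outcomes: 6! = 720.
Probability = 265/720 = 53/144.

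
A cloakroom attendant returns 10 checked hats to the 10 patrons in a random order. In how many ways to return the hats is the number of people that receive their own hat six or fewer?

Sum C(10,i)·!(10-i) for i = 0..6:
  i=0: C(10,0)·!10 = 1·1334961 = 1334961
  i=1: C(10,1)·!9 = 10·133496 = 1334960
  i=2: C(10,2)·!8 = 45·14833 = 667485
  i=3: C(10,3)·!7 = 120·1854 = 222480
  i=4: C(10,4)·!6 = 210·265 = 55650
  i=5: C(10,5)·!5 = 252·44 = 11088
  i=6: C(10,6)·!4 = 210·9 = 1890
Total = 3628514.

3628514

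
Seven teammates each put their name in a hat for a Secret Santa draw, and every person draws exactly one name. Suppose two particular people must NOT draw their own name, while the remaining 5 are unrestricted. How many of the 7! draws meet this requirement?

Inclusion-exclusion on the 2 forbidden self-matches:
Σ_{j=0}^{2} (-1)^j C(2,j)(7-j)!
= C(2,0)·7! - C(2,1)·6! + C(2,2)·5!
= 5040 - 1440 + 120
= 3720

3720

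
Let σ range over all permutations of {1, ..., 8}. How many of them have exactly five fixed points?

Pick the 5 fixed positions: C(8,5) = 56 ways.
The remaining 3 must be deranged: !3 = 2.
Total: 56 × 2 = 112.

112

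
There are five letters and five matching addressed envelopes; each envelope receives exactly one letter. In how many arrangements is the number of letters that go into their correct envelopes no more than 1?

89

Sum C(5,i)·!(5-i) for i = 0..1:
  i=0: C(5,0)·!5 = 1·44 = 44
  i=1: C(5,1)·!4 = 5·9 = 45
Total = 89.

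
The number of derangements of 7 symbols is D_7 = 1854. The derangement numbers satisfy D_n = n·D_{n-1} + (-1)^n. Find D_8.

14833

D_8 = 8·1854 + 1 = 14833.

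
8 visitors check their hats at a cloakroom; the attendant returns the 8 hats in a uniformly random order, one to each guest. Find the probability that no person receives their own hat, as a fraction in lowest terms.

2119/5760

Favorable outcomes: !8 = 14833.
Total outcomes: 8! = 40320.
Probability = 14833/40320 = 2119/5760.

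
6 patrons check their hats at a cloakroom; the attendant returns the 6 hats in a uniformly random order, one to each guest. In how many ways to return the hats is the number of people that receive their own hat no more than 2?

664

# with exactly i fixed is C(6,i)·!(6-i); sum over i=0..2:
  i=0: C(6,0)·!6 = 1·265 = 265
  i=1: C(6,1)·!5 = 6·44 = 264
  i=2: C(6,2)·!4 = 15·9 = 135
Total = 664.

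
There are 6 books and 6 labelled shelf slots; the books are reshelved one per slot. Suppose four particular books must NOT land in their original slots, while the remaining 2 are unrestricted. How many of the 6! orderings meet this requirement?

362

Let A_j be the event that the j-th constrained one is fixed. By inclusion-exclusion over the 4 events:
Σ_{j=0}^{4} (-1)^j C(4,j)(6-j)!
= C(4,0)·6! - C(4,1)·5! + C(4,2)·4! - C(4,3)·3! + C(4,4)·2!
= 720 - 480 + 144 - 24 + 2
= 362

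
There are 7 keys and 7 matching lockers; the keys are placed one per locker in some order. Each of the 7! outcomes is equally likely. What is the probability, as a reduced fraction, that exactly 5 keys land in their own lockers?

1/240

Favorable outcomes: C(7,5)·!2 = 21·1 = 21.
Total outcomes: 7! = 5040.
Probability = 21/5040 = 1/240.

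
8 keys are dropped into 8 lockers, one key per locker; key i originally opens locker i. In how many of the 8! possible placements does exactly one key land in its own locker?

Pick the single fixed position: C(8,1) = 8 ways.
The other 7 form a derangement: !7 = 1854.
Total: 8 × 1854 = 14832.

14832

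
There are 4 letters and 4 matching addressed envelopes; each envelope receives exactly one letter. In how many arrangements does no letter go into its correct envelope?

9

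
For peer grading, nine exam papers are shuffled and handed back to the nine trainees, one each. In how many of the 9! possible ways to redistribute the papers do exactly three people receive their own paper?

22260

Choose which 3 of the 9 are fixed: C(9,3) = 84.
The remaining 6 must be deranged: !6 = 265.
Total: 84 × 265 = 22260.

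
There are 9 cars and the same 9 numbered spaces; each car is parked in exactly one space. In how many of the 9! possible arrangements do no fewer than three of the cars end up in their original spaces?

29143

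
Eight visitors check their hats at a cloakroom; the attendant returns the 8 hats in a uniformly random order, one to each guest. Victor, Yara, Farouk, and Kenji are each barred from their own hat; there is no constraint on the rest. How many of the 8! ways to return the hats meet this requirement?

24024

Let A_j be the event that the j-th constrained one is fixed. By inclusion-exclusion over the 4 events:
Σ_{j=0}^{4} (-1)^j C(4,j)(8-j)!
= C(4,0)·8! - C(4,1)·7! + C(4,2)·6! - C(4,3)·5! + C(4,4)·4!
= 40320 - 20160 + 4320 - 480 + 24
= 24024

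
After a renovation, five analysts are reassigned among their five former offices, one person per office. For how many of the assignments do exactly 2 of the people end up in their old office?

20

Choose which 2 of the 5 are fixed: C(5,2) = 10.
The remaining 3 must be deranged: !3 = 2.
Total: 10 × 2 = 20.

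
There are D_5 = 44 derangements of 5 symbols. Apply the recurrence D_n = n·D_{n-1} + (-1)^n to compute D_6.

D_6 = 6·44 + 1 = 265.

265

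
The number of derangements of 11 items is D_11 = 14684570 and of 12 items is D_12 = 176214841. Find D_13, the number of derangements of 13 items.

D_13 = (13-1)·(D_12 + D_11) = 12·(176214841 + 14684570) = 12·190899411 = 2290792932.

2290792932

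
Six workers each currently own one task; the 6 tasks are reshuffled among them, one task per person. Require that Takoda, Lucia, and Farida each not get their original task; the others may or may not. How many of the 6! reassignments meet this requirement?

426

Let A_j be the event that the j-th constrained one is fixed. By inclusion-exclusion over the 3 events:
Σ_{j=0}^{3} (-1)^j C(3,j)(6-j)!
= C(3,0)·6! - C(3,1)·5! + C(3,2)·4! - C(3,3)·3!
= 720 - 360 + 72 - 6
= 426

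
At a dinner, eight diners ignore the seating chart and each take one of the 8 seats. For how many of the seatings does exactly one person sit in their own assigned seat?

Pick the single fixed position: C(8,1) = 8 ways.
The remaining 7 must be deranged: !7 = 1854.
Total: 8 × 1854 = 14832.

14832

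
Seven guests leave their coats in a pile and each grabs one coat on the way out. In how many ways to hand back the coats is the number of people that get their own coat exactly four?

70

Pick the 4 fixed positions: C(7,4) = 35 ways.
The other 3 form a derangement: !3 = 2.
Total: 35 × 2 = 70.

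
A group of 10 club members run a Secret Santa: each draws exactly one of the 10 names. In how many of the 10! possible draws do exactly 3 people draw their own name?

222480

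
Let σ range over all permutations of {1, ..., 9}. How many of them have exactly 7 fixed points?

36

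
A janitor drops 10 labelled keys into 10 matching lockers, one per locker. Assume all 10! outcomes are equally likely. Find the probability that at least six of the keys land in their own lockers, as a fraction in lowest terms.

17/28350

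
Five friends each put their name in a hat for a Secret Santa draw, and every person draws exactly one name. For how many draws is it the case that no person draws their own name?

44

Recurrence: !5 = 5·!4 + (-1)^5.
!5 = 5·9 - 1 = 44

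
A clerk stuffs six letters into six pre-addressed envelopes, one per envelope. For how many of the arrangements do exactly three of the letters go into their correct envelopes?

40

Choose which 3 of the 6 are fixed: C(6,3) = 20.
The remaining 3 must be deranged: !3 = 2.
Total: 20 × 2 = 40.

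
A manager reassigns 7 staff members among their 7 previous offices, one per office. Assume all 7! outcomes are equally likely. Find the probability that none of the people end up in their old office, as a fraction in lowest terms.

Favorable outcomes: !7 = 1854.
Total outcomes: 7! = 5040.
Probability = 1854/5040 = 103/280.

103/280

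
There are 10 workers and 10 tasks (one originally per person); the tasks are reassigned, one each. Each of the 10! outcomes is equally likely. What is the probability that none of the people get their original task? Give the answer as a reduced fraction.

Favorable outcomes: !10 = 1334961.
Total outcomes: 10! = 3628800.
Probability = 1334961/3628800 = 16481/44800.

16481/44800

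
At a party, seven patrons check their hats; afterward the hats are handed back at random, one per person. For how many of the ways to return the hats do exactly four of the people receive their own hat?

70

Choose which 4 of the 7 are fixed: C(7,4) = 35.
The remaining 3 must be deranged: !3 = 2.
Total: 35 × 2 = 70.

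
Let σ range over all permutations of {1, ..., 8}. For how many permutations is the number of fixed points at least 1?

# with exactly i fixed is C(8,i)·!(8-i); sum over i=1..8:
  i=1: C(8,1)·!7 = 8·1854 = 14832
  i=2: C(8,2)·!6 = 28·265 = 7420
  i=3: C(8,3)·!5 = 56·44 = 2464
  i=4: C(8,4)·!4 = 70·9 = 630
  i=5: C(8,5)·!3 = 56·2 = 112
  i=6: C(8,6)·!2 = 28·1 = 28
  i=7: C(8,7)·!1 = 8·0 = 0
  i=8: C(8,8)·!0 = 1·1 = 1
Total = 25487.

25487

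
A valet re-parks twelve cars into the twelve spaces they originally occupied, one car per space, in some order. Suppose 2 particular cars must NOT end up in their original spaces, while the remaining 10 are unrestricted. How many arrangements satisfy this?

Inclusion-exclusion on the 2 forbidden self-matches:
Σ_{j=0}^{2} (-1)^j C(2,j)(12-j)!
= C(2,0)·12! - C(2,1)·11! + C(2,2)·10!
= 479001600 - 79833600 + 3628800
= 402796800

402796800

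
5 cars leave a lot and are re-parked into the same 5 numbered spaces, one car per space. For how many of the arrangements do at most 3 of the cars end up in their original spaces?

119

# with exactly i fixed is C(5,i)·!(5-i); sum over i=0..3:
  i=0: C(5,0)·!5 = 1·44 = 44
  i=1: C(5,1)·!4 = 5·9 = 45
  i=2: C(5,2)·!3 = 10·2 = 20
  i=3: C(5,3)·!2 = 10·1 = 10
Total = 119.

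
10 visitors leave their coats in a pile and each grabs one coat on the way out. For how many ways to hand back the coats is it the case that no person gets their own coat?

1334961

Use !n = n·!(n-1) + (-1)^n.
!10 = 10·133496 + 1 = 1334961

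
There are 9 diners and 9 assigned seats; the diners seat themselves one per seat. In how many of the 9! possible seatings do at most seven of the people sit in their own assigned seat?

362879

Sum C(9,i)·!(9-i) for i = 0..7:
  i=0: C(9,0)·!9 = 1·133496 = 133496
  i=1: C(9,1)·!8 = 9·14833 = 133497
  i=2: C(9,2)·!7 = 36·1854 = 66744
  i=3: C(9,3)·!6 = 84·265 = 22260
  i=4: C(9,4)·!5 = 126·44 = 5544
  i=5: C(9,5)·!4 = 126·9 = 1134
  i=6: C(9,6)·!3 = 84·2 = 168
  i=7: C(9,7)·!2 = 36·1 = 36
Total = 362879.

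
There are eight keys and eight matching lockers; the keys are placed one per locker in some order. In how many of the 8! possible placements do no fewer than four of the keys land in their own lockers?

Sum C(8,i)·!(8-i) for i = 4..8:
  i=4: C(8,4)·!4 = 70·9 = 630
  i=5: C(8,5)·!3 = 56·2 = 112
  i=6: C(8,6)·!2 = 28·1 = 28
  i=7: C(8,7)·!1 = 8·0 = 0
  i=8: C(8,8)·!0 = 1·1 = 1
Total = 771.

771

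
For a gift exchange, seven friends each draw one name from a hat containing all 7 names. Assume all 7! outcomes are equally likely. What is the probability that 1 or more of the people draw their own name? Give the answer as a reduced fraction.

177/280

Favorable outcomes: Σ_{i≥1} C(7,i)·!(7-i) = 7·265 + 21·44 + 35·9 + 35·2 + 21·1 + 7·0 + 1·1 = 3186.
Total outcomes: 7! = 5040.
Probability = 3186/5040 = 177/280.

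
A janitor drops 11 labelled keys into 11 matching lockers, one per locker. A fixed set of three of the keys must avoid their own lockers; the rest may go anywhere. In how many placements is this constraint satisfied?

Inclusion-exclusion on the 3 forbidden self-matches:
Σ_{j=0}^{3} (-1)^j C(3,j)(11-j)!
= C(3,0)·11! - C(3,1)·10! + C(3,2)·9! - C(3,3)·8!
= 39916800 - 10886400 + 1088640 - 40320
= 30078720

30078720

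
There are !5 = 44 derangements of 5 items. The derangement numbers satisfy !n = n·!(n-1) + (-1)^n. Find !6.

265

!6 = 6·44 + 1 = 265.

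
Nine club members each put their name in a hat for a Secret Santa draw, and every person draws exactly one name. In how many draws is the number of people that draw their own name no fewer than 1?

229384

Sum C(9,i)·!(9-i) for i = 1..9:
  i=1: C(9,1)·!8 = 9·14833 = 133497
  i=2: C(9,2)·!7 = 36·1854 = 66744
  i=3: C(9,3)·!6 = 84·265 = 22260
  i=4: C(9,4)·!5 = 126·44 = 5544
  i=5: C(9,5)·!4 = 126·9 = 1134
  i=6: C(9,6)·!3 = 84·2 = 168
  i=7: C(9,7)·!2 = 36·1 = 36
  i=8: C(9,8)·!1 = 9·0 = 0
  i=9: C(9,9)·!0 = 1·1 = 1
Total = 229384.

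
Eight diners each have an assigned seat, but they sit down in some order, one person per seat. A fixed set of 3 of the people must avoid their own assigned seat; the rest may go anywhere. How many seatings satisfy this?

27240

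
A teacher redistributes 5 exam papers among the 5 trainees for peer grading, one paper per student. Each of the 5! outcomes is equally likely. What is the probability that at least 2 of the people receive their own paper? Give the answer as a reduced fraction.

Favorable outcomes: Σ_{i≥2} C(5,i)·!(5-i) = 10·2 + 10·1 + 5·0 + 1·1 = 31.
Total outcomes: 5! = 120.
Probability = 31/120 = 31/120.

31/120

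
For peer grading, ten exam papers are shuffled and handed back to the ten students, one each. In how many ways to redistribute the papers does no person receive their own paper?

By inclusion-exclusion, !10 = Σ (-1)^k · 10!/k! for k=0..10
= 10! - 10!/1! + 10!/2! - 10!/3! + 10!/4! - 10!/5! + 10!/6! - 10!/7! + 10!/8! - 10!/9! + 10!/10!
= 3628800 - 3628800 + 1814400 - 604800 + 151200 - 30240 + 5040 - 720 + 90 - 10 + 1
= 1334961

1334961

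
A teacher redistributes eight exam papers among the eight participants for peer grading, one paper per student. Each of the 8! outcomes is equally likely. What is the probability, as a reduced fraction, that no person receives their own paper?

2119/5760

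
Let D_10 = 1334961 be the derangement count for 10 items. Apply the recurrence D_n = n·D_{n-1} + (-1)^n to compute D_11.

14684570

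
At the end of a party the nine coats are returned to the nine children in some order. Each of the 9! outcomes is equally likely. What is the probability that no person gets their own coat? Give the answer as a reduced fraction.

16687/45360

Favorable outcomes: !9 = 133496.
Total outcomes: 9! = 362880.
Probability = 133496/362880 = 16687/45360.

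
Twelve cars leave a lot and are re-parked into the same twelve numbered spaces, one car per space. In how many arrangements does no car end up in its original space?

By inclusion-exclusion, !12 = Σ (-1)^k · 12!/k! for k=0..12
= 12! - 12!/1! + 12!/2! - 12!/3! + 12!/4! - 12!/5! + 12!/6! - 12!/7! + 12!/8! - 12!/9! + 12!/10! - 12!/11! + 12!/12!
= 479001600 - 479001600 + 239500800 - 79833600 + 19958400 - 3991680 + 665280 - 95040 + 11880 - 1320 + 132 - 12 + 1
= 176214841

176214841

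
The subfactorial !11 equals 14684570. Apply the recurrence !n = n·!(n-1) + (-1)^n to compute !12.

!12 = 12·14684570 + 1 = 176214841.

176214841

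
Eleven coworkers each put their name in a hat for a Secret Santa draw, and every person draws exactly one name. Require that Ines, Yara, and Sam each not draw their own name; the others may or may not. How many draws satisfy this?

Inclusion-exclusion on the 3 forbidden self-matches:
Σ_{j=0}^{3} (-1)^j C(3,j)(11-j)!
= C(3,0)·11! - C(3,1)·10! + C(3,2)·9! - C(3,3)·8!
= 39916800 - 10886400 + 1088640 - 40320
= 30078720

30078720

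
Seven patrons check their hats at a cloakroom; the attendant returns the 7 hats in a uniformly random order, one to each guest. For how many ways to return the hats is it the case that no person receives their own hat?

1854

The number of derangements of 7 is !7 = Σ_{k=0}^{7} (-1)^k·7!/k!
= 7! - 7!/1! + 7!/2! - 7!/3! + 7!/4! - 7!/5! + 7!/6! - 7!/7!
= 5040 - 5040 + 2520 - 840 + 210 - 42 + 7 - 1
= 1854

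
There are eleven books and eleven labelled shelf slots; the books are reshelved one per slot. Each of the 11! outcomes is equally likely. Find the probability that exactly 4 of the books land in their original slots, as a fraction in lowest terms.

Favorable outcomes: C(11,4)·!7 = 330·1854 = 611820.
Total outcomes: 11! = 39916800.
Probability = 611820/39916800 = 103/6720.

103/6720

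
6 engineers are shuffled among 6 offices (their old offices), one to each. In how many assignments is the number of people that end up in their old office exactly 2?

135

Choose which 2 of the 6 are fixed: C(6,2) = 15.
The remaining 4 must be deranged: !4 = 9.
Total: 15 × 9 = 135.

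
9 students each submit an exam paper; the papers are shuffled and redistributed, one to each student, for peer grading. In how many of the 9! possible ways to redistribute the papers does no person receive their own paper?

133496

!9 = 9! · Σ_{k=0}^{9} (-1)^k/k!
= 9! - 9!/1! + 9!/2! - 9!/3! + 9!/4! - 9!/5! + 9!/6! - 9!/7! + 9!/8! - 9!/9!
= 362880 - 362880 + 181440 - 60480 + 15120 - 3024 + 504 - 72 + 9 - 1
= 133496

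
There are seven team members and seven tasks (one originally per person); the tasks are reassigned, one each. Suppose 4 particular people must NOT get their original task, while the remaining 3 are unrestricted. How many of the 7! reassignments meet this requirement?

2790

Let A_j be the event that the j-th constrained one is fixed. By inclusion-exclusion over the 4 events:
Σ_{j=0}^{4} (-1)^j C(4,j)(7-j)!
= C(4,0)·7! - C(4,1)·6! + C(4,2)·5! - C(4,3)·4! + C(4,4)·3!
= 5040 - 2880 + 720 - 96 + 6
= 2790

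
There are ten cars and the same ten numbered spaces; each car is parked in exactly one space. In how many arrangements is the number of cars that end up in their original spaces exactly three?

222480

Pick the 3 fixed positions: C(10,3) = 120 ways.
The remaining 7 must be deranged: !7 = 1854.
Total: 120 × 1854 = 222480.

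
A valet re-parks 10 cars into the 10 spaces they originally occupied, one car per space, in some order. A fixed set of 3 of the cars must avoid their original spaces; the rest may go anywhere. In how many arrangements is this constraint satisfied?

Inclusion-exclusion on the 3 forbidden self-matches:
Σ_{j=0}^{3} (-1)^j C(3,j)(10-j)!
= C(3,0)·10! - C(3,1)·9! + C(3,2)·8! - C(3,3)·7!
= 3628800 - 1088640 + 120960 - 5040
= 2656080

2656080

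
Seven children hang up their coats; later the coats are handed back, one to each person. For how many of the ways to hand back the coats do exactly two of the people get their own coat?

Choose which 2 of the 7 are fixed: C(7,2) = 21.
The other 5 form a derangement: !5 = 44.
Total: 21 × 44 = 924.

924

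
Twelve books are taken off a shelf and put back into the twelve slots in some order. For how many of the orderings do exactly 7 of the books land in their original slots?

Pick the 7 fixed positions: C(12,7) = 792 ways.
The remaining 5 must be deranged: !5 = 44.
Total: 792 × 44 = 34848.

34848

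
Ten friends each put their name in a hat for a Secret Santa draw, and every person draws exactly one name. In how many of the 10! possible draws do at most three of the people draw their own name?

3559886

Sum C(10,i)·!(10-i) for i = 0..3:
  i=0: C(10,0)·!10 = 1·1334961 = 1334961
  i=1: C(10,1)·!9 = 10·133496 = 1334960
  i=2: C(10,2)·!8 = 45·14833 = 667485
  i=3: C(10,3)·!7 = 120·1854 = 222480
Total = 3559886.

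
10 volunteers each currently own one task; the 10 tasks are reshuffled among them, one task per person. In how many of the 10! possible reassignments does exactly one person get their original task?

1334960

Choose which one of the 10 is fixed: C(10,1) = 10.
The other 9 form a derangement: !9 = 133496.
Total: 10 × 133496 = 1334960.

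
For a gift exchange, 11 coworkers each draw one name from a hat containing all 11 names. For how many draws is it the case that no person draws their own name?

14684570

Recurrence: !11 = 10·(!10 + !9).
!11 = 10·(1334961 + 133496) = 10·1468457 = 14684570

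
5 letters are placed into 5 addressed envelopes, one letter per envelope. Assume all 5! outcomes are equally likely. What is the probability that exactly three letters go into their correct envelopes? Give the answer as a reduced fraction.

1/12

Favorable outcomes: C(5,3)·!2 = 10·1 = 10.
Total outcomes: 5! = 120.
Probability = 10/120 = 1/12.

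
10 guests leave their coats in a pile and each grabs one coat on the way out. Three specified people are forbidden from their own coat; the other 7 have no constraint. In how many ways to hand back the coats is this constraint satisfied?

2656080

Let A_j be the event that the j-th constrained one is fixed. By inclusion-exclusion over the 3 events:
Σ_{j=0}^{3} (-1)^j C(3,j)(10-j)!
= C(3,0)·10! - C(3,1)·9! + C(3,2)·8! - C(3,3)·7!
= 3628800 - 1088640 + 120960 - 5040
= 2656080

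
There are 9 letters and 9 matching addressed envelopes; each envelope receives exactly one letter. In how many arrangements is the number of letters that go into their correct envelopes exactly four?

Pick the 4 fixed positions: C(9,4) = 126 ways.
The remaining 5 must be deranged: !5 = 44.
Total: 126 × 44 = 5544.

5544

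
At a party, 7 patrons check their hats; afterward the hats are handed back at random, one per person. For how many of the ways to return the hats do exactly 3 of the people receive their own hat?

315

Choose which 3 of the 7 are fixed: C(7,3) = 35.
The other 4 form a derangement: !4 = 9.
Total: 35 × 9 = 315.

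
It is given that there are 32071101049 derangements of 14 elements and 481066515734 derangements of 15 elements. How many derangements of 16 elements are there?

7697064251745

D_16 = (16-1)·(D_15 + D_14) = 15·(481066515734 + 32071101049) = 15·513137616783 = 7697064251745.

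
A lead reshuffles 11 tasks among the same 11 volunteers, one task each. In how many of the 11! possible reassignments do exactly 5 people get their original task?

122430

Pick the 5 fixed positions: C(11,5) = 462 ways.
The other 6 form a derangement: !6 = 265.
Total: 462 × 265 = 122430.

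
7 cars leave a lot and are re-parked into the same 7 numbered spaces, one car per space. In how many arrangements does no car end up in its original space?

1854

!7 is the nearest integer to 7!/e.
7! = 5040, and 5040/e ≈ 1854.11, so !7 = 1854.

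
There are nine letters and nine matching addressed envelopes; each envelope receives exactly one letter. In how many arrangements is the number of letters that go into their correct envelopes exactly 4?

5544

Choose which 4 of the 9 are fixed: C(9,4) = 126.
The remaining 5 must be deranged: !5 = 44.
Total: 126 × 44 = 5544.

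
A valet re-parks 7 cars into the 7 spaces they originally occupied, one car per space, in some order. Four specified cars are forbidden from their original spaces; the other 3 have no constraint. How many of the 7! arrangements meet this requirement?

2790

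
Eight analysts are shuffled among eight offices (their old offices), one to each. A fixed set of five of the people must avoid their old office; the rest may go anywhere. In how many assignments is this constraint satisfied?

21234

Let A_j be the event that the j-th constrained one is fixed. By inclusion-exclusion over the 5 events:
Σ_{j=0}^{5} (-1)^j C(5,j)(8-j)!
= C(5,0)·8! - C(5,1)·7! + C(5,2)·6! - C(5,3)·5! + C(5,4)·4! - C(5,5)·3!
= 40320 - 25200 + 7200 - 1200 + 120 - 6
= 21234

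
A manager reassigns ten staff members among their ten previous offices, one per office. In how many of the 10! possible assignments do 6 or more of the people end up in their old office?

2176

# with exactly i fixed is C(10,i)·!(10-i); sum over i=6..10:
  i=6: C(10,6)·!4 = 210·9 = 1890
  i=7: C(10,7)·!3 = 120·2 = 240
  i=8: C(10,8)·!2 = 45·1 = 45
  i=9: C(10,9)·!1 = 10·0 = 0
  i=10: C(10,10)·!0 = 1·1 = 1
Total = 2176.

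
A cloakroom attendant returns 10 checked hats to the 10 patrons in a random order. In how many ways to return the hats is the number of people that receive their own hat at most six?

Sum C(10,i)·!(10-i) for i = 0..6:
  i=0: C(10,0)·!10 = 1·1334961 = 1334961
  i=1: C(10,1)·!9 = 10·133496 = 1334960
  i=2: C(10,2)·!8 = 45·14833 = 667485
  i=3: C(10,3)·!7 = 120·1854 = 222480
  i=4: C(10,4)·!6 = 210·265 = 55650
  i=5: C(10,5)·!5 = 252·44 = 11088
  i=6: C(10,6)·!4 = 210·9 = 1890
Total = 3628514.

3628514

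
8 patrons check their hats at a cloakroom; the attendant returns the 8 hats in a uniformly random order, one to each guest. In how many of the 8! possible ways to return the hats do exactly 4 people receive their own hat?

Pick the 4 fixed positions: C(8,4) = 70 ways.
The remaining 4 must be deranged: !4 = 9.
Total: 70 × 9 = 630.

630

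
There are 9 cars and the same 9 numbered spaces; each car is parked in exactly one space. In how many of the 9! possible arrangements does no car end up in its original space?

133496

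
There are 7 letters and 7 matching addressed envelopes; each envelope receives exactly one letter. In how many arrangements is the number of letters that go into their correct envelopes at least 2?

1331

Sum C(7,i)·!(7-i) for i = 2..7:
  i=2: C(7,2)·!5 = 21·44 = 924
  i=3: C(7,3)·!4 = 35·9 = 315
  i=4: C(7,4)·!3 = 35·2 = 70
  i=5: C(7,5)·!2 = 21·1 = 21
  i=6: C(7,6)·!1 = 7·0 = 0
  i=7: C(7,7)·!0 = 1·1 = 1
Total = 1331.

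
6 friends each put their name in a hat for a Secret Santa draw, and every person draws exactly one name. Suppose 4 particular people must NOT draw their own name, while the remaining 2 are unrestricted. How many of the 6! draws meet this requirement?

Inclusion-exclusion on the 4 forbidden self-matches:
Σ_{j=0}^{4} (-1)^j C(4,j)(6-j)!
= C(4,0)·6! - C(4,1)·5! + C(4,2)·4! - C(4,3)·3! + C(4,4)·2!
= 720 - 480 + 144 - 24 + 2
= 362

362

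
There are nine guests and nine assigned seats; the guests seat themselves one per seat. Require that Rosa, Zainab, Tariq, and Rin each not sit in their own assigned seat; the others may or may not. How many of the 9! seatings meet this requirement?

Inclusion-exclusion on the 4 forbidden self-matches:
Σ_{j=0}^{4} (-1)^j C(4,j)(9-j)!
= C(4,0)·9! - C(4,1)·8! + C(4,2)·7! - C(4,3)·6! + C(4,4)·5!
= 362880 - 161280 + 30240 - 2880 + 120
= 229080

229080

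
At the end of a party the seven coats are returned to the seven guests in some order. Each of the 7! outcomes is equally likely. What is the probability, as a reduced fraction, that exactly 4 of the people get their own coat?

Favorable outcomes: C(7,4)·!3 = 35·2 = 70.
Total outcomes: 7! = 5040.
Probability = 70/5040 = 1/72.

1/72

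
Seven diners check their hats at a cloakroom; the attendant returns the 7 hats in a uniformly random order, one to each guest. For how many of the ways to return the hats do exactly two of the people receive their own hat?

924

Choose which 2 of the 7 are fixed: C(7,2) = 21.
The other 5 form a derangement: !5 = 44.
Total: 21 × 44 = 924.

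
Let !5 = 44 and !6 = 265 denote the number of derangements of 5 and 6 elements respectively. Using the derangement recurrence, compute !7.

1854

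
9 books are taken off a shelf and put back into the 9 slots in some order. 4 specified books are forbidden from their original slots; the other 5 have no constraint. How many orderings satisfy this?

229080

Let A_j be the event that the j-th constrained one is fixed. By inclusion-exclusion over the 4 events:
Σ_{j=0}^{4} (-1)^j C(4,j)(9-j)!
= C(4,0)·9! - C(4,1)·8! + C(4,2)·7! - C(4,3)·6! + C(4,4)·5!
= 362880 - 161280 + 30240 - 2880 + 120
= 229080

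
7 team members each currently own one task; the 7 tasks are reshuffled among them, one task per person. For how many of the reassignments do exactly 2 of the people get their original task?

924

Pick the 2 fixed positions: C(7,2) = 21 ways.
The other 5 form a derangement: !5 = 44.
Total: 21 × 44 = 924.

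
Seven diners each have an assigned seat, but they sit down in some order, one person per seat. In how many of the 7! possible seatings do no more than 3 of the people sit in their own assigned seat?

4948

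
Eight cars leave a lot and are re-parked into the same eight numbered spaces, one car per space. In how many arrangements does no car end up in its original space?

14833

The subfactorial !8 = [8!/e] (nearest integer).
8! = 40320, and 40320/e ≈ 14832.90, so !8 = 14833.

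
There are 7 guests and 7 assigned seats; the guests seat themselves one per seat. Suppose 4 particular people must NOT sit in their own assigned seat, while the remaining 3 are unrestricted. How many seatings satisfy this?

2790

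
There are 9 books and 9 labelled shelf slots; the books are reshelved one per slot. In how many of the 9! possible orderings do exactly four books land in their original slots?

5544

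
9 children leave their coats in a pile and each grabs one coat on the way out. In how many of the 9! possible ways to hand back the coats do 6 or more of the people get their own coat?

# with exactly i fixed is C(9,i)·!(9-i); sum over i=6..9:
  i=6: C(9,6)·!3 = 84·2 = 168
  i=7: C(9,7)·!2 = 36·1 = 36
  i=8: C(9,8)·!1 = 9·0 = 0
  i=9: C(9,9)·!0 = 1·1 = 1
Total = 205.

205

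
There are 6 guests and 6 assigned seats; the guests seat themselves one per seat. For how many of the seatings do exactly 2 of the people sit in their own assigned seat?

135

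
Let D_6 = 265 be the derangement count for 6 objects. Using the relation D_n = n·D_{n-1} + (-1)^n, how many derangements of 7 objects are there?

D_7 = 7·265 - 1 = 1854.

1854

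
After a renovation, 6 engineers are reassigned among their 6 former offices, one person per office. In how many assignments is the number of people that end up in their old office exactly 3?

Pick the 3 fixed positions: C(6,3) = 20 ways.
The other 3 form a derangement: !3 = 2.
Total: 20 × 2 = 40.

40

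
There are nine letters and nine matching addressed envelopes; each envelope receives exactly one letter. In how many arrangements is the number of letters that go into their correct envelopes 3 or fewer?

Sum C(9,i)·!(9-i) for i = 0..3:
  i=0: C(9,0)·!9 = 1·133496 = 133496
  i=1: C(9,1)·!8 = 9·14833 = 133497
  i=2: C(9,2)·!7 = 36·1854 = 66744
  i=3: C(9,3)·!6 = 84·265 = 22260
Total = 355997.

355997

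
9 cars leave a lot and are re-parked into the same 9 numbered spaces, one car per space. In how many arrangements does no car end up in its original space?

133496

The subfactorial !9 = [9!/e] (nearest integer).
9! = 362880, and 362880/e ≈ 133496.09, so !9 = 133496.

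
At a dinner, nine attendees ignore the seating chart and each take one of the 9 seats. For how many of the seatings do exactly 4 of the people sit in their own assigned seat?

5544

Choose which 4 of the 9 are fixed: C(9,4) = 126.
The other 5 form a derangement: !5 = 44.
Total: 126 × 44 = 5544.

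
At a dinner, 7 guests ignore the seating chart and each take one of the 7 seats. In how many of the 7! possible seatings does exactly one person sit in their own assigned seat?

Choose which one of the 7 is fixed: C(7,1) = 7.
The other 6 form a derangement: !6 = 265.
Total: 7 × 265 = 1855.

1855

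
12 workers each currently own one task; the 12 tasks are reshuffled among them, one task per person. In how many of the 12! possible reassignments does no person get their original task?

!12 = 12! · Σ_{k=0}^{12} (-1)^k/k!
= 12! - 12!/1! + 12!/2! - 12!/3! + 12!/4! - 12!/5! + 12!/6! - 12!/7! + 12!/8! - 12!/9! + 12!/10! - 12!/11! + 12!/12!
= 479001600 - 479001600 + 239500800 - 79833600 + 19958400 - 3991680 + 665280 - 95040 + 11880 - 1320 + 132 - 12 + 1
= 176214841

176214841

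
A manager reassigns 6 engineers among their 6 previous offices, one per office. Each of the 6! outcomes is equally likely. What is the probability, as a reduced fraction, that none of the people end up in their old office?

Favorable outcomes: !6 = 265.
Total outcomes: 6! = 720.
Probability = 265/720 = 53/144.

53/144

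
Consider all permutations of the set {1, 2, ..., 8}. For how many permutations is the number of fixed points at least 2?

10655

# with exactly i fixed is C(8,i)·!(8-i); sum over i=2..8:
  i=2: C(8,2)·!6 = 28·265 = 7420
  i=3: C(8,3)·!5 = 56·44 = 2464
  i=4: C(8,4)·!4 = 70·9 = 630
  i=5: C(8,5)·!3 = 56·2 = 112
  i=6: C(8,6)·!2 = 28·1 = 28
  i=7: C(8,7)·!1 = 8·0 = 0
  i=8: C(8,8)·!0 = 1·1 = 1
Total = 10655.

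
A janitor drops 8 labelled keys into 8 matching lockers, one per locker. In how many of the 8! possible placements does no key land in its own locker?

14833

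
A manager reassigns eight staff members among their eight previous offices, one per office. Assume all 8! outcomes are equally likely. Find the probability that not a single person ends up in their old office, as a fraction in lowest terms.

Favorable outcomes: !8 = 14833.
Total outcomes: 8! = 40320.
Probability = 14833/40320 = 2119/5760.

2119/5760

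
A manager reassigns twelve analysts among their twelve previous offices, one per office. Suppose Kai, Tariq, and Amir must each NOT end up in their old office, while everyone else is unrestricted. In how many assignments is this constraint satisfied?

369774720

Let A_j be the event that the j-th constrained one is fixed. By inclusion-exclusion over the 3 events:
Σ_{j=0}^{3} (-1)^j C(3,j)(12-j)!
= C(3,0)·12! - C(3,1)·11! + C(3,2)·10! - C(3,3)·9!
= 479001600 - 119750400 + 10886400 - 362880
= 369774720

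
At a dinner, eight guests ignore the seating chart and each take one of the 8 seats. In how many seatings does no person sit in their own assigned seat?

14833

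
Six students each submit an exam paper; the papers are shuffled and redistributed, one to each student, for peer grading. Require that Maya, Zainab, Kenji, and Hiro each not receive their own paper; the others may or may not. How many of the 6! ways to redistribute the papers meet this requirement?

362

Let A_j be the event that the j-th constrained one is fixed. By inclusion-exclusion over the 4 events:
Σ_{j=0}^{4} (-1)^j C(4,j)(6-j)!
= C(4,0)·6! - C(4,1)·5! + C(4,2)·4! - C(4,3)·3! + C(4,4)·2!
= 720 - 480 + 144 - 24 + 2
= 362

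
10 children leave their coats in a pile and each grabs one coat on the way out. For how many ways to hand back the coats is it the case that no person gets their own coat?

1334961

!10 = 10! · Σ_{k=0}^{10} (-1)^k/k!
= 10! - 10!/1! + 10!/2! - 10!/3! + 10!/4! - 10!/5! + 10!/6! - 10!/7! + 10!/8! - 10!/9! + 10!/10!
= 3628800 - 3628800 + 1814400 - 604800 + 151200 - 30240 + 5040 - 720 + 90 - 10 + 1
= 1334961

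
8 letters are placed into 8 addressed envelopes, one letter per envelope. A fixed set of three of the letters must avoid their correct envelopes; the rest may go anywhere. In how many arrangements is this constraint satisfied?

Inclusion-exclusion on the 3 forbidden self-matches:
Σ_{j=0}^{3} (-1)^j C(3,j)(8-j)!
= C(3,0)·8! - C(3,1)·7! + C(3,2)·6! - C(3,3)·5!
= 40320 - 15120 + 2160 - 120
= 27240

27240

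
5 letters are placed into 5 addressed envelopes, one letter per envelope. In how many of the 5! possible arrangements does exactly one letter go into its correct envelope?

Pick the single fixed position: C(5,1) = 5 ways.
The remaining 4 must be deranged: !4 = 9.
Total: 5 × 9 = 45.

45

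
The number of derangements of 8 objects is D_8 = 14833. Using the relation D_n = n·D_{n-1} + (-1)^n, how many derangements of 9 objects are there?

133496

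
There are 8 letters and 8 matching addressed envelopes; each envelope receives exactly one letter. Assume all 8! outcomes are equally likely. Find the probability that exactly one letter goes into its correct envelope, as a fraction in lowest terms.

103/280

Favorable outcomes: C(8,1)·!7 = 8·1854 = 14832.
Total outcomes: 8! = 40320.
Probability = 14832/40320 = 103/280.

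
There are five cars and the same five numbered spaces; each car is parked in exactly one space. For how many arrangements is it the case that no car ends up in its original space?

Use !n = (n-1)(!(n-1) + !(n-2)).
!5 = 4·(9 + 2) = 4·11 = 44

44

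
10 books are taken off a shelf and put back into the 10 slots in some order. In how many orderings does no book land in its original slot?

1334961

Recurrence: !10 = 10·!9 + (-1)^10.
!10 = 10·133496 + 1 = 1334961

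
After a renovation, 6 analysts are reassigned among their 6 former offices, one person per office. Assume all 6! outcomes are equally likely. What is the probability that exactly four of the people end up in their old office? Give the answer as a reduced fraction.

1/48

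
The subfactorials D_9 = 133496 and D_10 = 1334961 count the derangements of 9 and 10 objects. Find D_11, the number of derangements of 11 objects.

14684570

D_11 = (11-1)·(D_10 + D_9) = 10·(1334961 + 133496) = 10·1468457 = 14684570.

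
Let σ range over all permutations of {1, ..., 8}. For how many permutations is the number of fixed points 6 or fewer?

40319

# with exactly i fixed is C(8,i)·!(8-i); sum over i=0..6:
  i=0: C(8,0)·!8 = 1·14833 = 14833
  i=1: C(8,1)·!7 = 8·1854 = 14832
  i=2: C(8,2)·!6 = 28·265 = 7420
  i=3: C(8,3)·!5 = 56·44 = 2464
  i=4: C(8,4)·!4 = 70·9 = 630
  i=5: C(8,5)·!3 = 56·2 = 112
  i=6: C(8,6)·!2 = 28·1 = 28
Total = 40319.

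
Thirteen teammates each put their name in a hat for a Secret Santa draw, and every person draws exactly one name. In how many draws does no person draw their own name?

2290792932

!13 = 13! · Σ_{k=0}^{13} (-1)^k/k!
= 13! - 13!/1! + 13!/2! - 13!/3! + 13!/4! - 13!/5! + 13!/6! - 13!/7! + 13!/8! - 13!/9! + 13!/10! - 13!/11! + 13!/12! - 13!/13!
= 6227020800 - 6227020800 + 3113510400 - 1037836800 + 259459200 - 51891840 + 8648640 - 1235520 + 154440 - 17160 + 1716 - 156 + 13 - 1
= 2290792932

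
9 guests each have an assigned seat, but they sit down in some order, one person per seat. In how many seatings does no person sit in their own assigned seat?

!9 = 9! · Σ_{k=0}^{9} (-1)^k/k!
= 9! - 9!/1! + 9!/2! - 9!/3! + 9!/4! - 9!/5! + 9!/6! - 9!/7! + 9!/8! - 9!/9!
= 362880 - 362880 + 181440 - 60480 + 15120 - 3024 + 504 - 72 + 9 - 1
= 133496

133496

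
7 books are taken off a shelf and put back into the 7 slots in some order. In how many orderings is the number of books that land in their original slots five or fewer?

5039

# with exactly i fixed is C(7,i)·!(7-i); sum over i=0..5:
  i=0: C(7,0)·!7 = 1·1854 = 1854
  i=1: C(7,1)·!6 = 7·265 = 1855
  i=2: C(7,2)·!5 = 21·44 = 924
  i=3: C(7,3)·!4 = 35·9 = 315
  i=4: C(7,4)·!3 = 35·2 = 70
  i=5: C(7,5)·!2 = 21·1 = 21
Total = 5039.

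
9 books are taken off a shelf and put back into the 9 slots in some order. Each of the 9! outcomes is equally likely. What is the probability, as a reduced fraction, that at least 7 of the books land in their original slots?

Favorable outcomes: Σ_{i≥7} C(9,i)·!(9-i) = 36·1 + 9·0 + 1·1 = 37.
Total outcomes: 9! = 362880.
Probability = 37/362880 = 37/362880.

37/362880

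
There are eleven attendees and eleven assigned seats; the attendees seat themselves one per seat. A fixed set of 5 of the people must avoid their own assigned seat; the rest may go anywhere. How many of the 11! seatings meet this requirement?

25022880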